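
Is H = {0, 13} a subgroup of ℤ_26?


Subgroup test for H = {0, 13} in (ℤ_26, +):
(1) 0 ∈ H? Yes
(2) Closure: for all a,b ∈ H, (a+b) mod 26 ∈ H? Yes
(3) Inverses: for all a ∈ H, -a mod 26 ∈ H? Yes

Yes, H is a subgroup of ℤ_26


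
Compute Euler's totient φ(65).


Factor n: 65 = 5 × 13
φ(n) = n · ∏(1 - 1/p) over distinct primes p | n
φ(65) = 65 · (1 - 1/5) · (1 - 1/13) = 48

φ(65) = 48


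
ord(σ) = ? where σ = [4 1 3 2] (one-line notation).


Cycle decomposition: (1 4 2)
Cycle lengths: 3
Order = lcm(3) = 3

ord(σ) = 3


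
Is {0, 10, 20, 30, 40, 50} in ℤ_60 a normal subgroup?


H = {0, 10, 20, 30, 40, 50} in ℤ_60
ℤ_60 is abelian; every subgroup of an abelian group is normal

Yes, normal subgroup


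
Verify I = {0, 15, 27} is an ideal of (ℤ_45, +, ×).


Check ideal conditions for I = {0, 15, 27} in ℤ_45:
(1) I is an additive subgroup? No
(2) For r ∈ ℤ_45 and a ∈ I: r·a ∈ I? No  [counterexample: r=2, a=15, r·a mod 45 = 30 ∉ I]

No, I is not an ideal of ℤ_45


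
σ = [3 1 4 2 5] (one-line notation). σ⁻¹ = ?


To find σ⁻¹, swap domain and range:
σ(1) = 3 → σ⁻¹(3) = 1
σ(2) = 1 → σ⁻¹(1) = 2
σ(3) = 4 → σ⁻¹(4) = 3
σ(4) = 2 → σ⁻¹(2) = 4
σ(5) = 5 → σ⁻¹(5) = 5

σ⁻¹ = [2 4 1 3 5]


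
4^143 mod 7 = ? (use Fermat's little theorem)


Fermat's little theorem: if p is prime and gcd(a,p)=1, then a^(p-1) ≡ 1 (mod p)
p = 7 is prime, gcd(4,7) = 1
Reduce exponent: 143 mod 6 = 5
So 4^143 ≡ 4^5 (mod 7)
4^5 mod 7 = 2

4^143 ≡ 2 (mod 7)


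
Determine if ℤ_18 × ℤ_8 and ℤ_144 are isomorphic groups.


Comparing ℤ_18 × ℤ_8 and ℤ_144:
gcd(18,8) = 2 ≠ 1. Max element order in ℤ_18×ℤ_8 is lcm(18,8) = 72 < 144, so it has no element of order 144

No, ℤ_18 × ℤ_8 ≇ ℤ_144


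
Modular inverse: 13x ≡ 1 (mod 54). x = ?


Use the extended Euclidean algorithm to write 1 = 13·s + 54·t; then s mod 54 is the inverse.
Euclidean algorithm:
  13 = 0·54 + 13
  54 = 4·13 + 2
  13 = 6·2 + 1
  2 = 2·1 + 0
gcd(13,54) = 1
Back-substitution gives: 13·(25) + 54·(-6) = 1
So 13⁻¹ ≡ 25 ≡ 25 (mod 54)
Check: 13 × 25 = 325 ≡ 1 (mod 54) ✓

13⁻¹ ≡ 25 (mod 54)


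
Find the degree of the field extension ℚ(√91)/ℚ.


√91 has minimal polynomial x² - 91 (irreducible over ℚ since 91 is squarefree)

[ℚ(√91)/ℚ] = 2


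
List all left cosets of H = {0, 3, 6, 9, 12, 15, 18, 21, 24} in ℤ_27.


H = {0, 3, 6, 9, 12, 15, 18, 21, 24}, |H| = 9
Number of cosets = |G|/|H| = 27/9 = 3
0 + H = {0, 3, 6, 9, 12, 15, 18, 21, 24}
1 + H = {1, 4, 7, 10, 13, 16, 19, 22, 25}
2 + H = {2, 5, 8, 11, 14, 17, 20, 23, 26}

Cosets: 0+H={0,3,6,9,12,15,18,21,24}; 1+H={1,4,7,10,13,16,19,22,25}; 2+H={2,5,8,11,14,17,20,23,26}


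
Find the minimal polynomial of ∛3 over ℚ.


∛3 satisfies x³ - 3 = 0, irreducible over ℚ (no rational root; 3 is not a perfect cube)

Minimal polynomial: x³ - 3


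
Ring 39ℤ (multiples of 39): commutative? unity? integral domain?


39ℤ is a commutative ring under +,× but has no multiplicative identity (1 ∉ 39ℤ); it has no zero divisors, but without unity it is not an integral domain
Commutative: Yes
Integral domain: No
Has unity: No

39ℤ (multiples of 39): Commutative=Yes, Unity=No


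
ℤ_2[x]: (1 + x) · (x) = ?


Expand and collect like terms; reduce coefficients mod 2:
x^0: 1·0 = 0 ≡ 0 (mod 2)
x^1: 1·1 + 1·0 = 1 ≡ 1 (mod 2)
x^2: 1·1 = 1 ≡ 1 (mod 2)
Result: x + x^2

f · g = x + x^2


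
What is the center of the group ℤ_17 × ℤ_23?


Z(G) = {g ∈ G | gx = xg for all x ∈ G}
Direct product of abelian groups is abelian, so Z(G) = G

Z(ℤ_17 × ℤ_23) = ℤ_17 × ℤ_23


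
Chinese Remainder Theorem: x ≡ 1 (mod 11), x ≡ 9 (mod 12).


m₁ = 11, m₂ = 12, gcd = 1, so CRT applies. M = m₁·m₂ = 132
Let M₁ = M/m₁ = 12, M₂ = M/m₂ = 11
Find y₁ ≡ M₁⁻¹ (mod m₁): 12⁻¹ ≡ 1 (mod 11)
Find y₂ ≡ M₂⁻¹ (mod m₂): 11⁻¹ ≡ 11 (mod 12)
x = a₁·M₁·y₁ + a₂·M₂·y₂ = 1·12·1 + 9·11·11 = 1101
Reduce mod 132: x ≡ 45
Check: 45 mod 11 = 1 ✓, 45 mod 12 = 9 ✓

x ≡ 45 (mod 132)


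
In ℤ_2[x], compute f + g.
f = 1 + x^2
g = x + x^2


Add coefficients mod 2:
x^0: 1 + 0 = 1 (mod 2)
x^1: 0 + 1 = 1 (mod 2)
x^2: 1 + 1 = 0 (mod 2)
Result: 1 + x

f + g = 1 + x


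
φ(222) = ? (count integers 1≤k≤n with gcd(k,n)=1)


Factor n: 222 = 2 × 3 × 37
φ(n) = n · ∏(1 - 1/p) over distinct primes p | n
φ(222) = 222 · (1 - 1/2) · (1 - 1/3) · (1 - 1/37) = 72

φ(222) = 72


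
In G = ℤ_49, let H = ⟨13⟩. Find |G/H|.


|⟨13⟩| = n / gcd(13, 49) = 49 / 1 = 49
H is normal (ℤ_49 is abelian).
|G/H| = |G| / |H| = 49 / 49 = 1

|G/H| = 1


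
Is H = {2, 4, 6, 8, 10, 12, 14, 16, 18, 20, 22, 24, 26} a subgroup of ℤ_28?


Subgroup test for H = {2, 4, 6, 8, 10, 12, 14, 16, 18, 20, 22, 24, 26} in (ℤ_28, +):
(1) 0 ∈ H? No
(2) Closure: for all a,b ∈ H, (a+b) mod 28 ∈ H? No  [counterexample: 2 + 26 = 0 ∉ H]
(3) Inverses: for all a ∈ H, -a mod 28 ∈ H? Yes

No, H is not a subgroup of ℤ_28


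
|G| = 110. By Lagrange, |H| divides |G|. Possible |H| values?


Lagrange's theorem: |H| divides |G|
|G| = 110
Divisors of 110: 1, 2, 5, 10, 11, 22, 55, 110

Possible subgroup orders: {1, 2, 5, 10, 11, 22, 55, 110}


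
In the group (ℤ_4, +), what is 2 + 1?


Operation: addition mod 4
2 + 1 = (a + b) mod 4 with a = 2, b = 1

2 + 1 = 3


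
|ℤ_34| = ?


ℤ_n has n elements.

|ℤ_34| = 34


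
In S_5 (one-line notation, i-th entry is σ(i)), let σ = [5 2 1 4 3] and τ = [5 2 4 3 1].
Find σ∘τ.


σ∘τ: apply τ first, then σ
1 →τ 5 →σ 3
2 →τ 2 →σ 2
3 →τ 4 →σ 4
4 →τ 3 →σ 1
5 →τ 1 →σ 5

σ∘τ = [3 2 4 1 5]


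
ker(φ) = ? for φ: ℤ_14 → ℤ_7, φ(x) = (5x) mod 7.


Kernel = preimage of identity
ker(φ) = {x ∈ ℤ_14 : 5x ≡ 0 (mod 7)}. Since 7 | 14, φ is well-defined. The kernel is the cyclic subgroup ⟨7⟩ of ℤ_14 (order 2), i.e. {0, 7}

ker(φ) = {0, 7}


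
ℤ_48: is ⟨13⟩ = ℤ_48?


g generates ℤ_n iff gcd(g, n) = 1
gcd(13, 48) = 1
Since gcd = 1, 13 is a generator.

Yes, 13 generates ℤ_48


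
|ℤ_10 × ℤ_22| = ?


|A × B| = |A| · |B|
|ℤ_10 × ℤ_22| = 10 × 22 = 220

|ℤ_10 × ℤ_22| = 220


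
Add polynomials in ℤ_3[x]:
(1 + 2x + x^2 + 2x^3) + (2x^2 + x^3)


Add coefficients mod 3:
x^0: 1 + 0 = 1 (mod 3)
x^1: 2 + 0 = 2 (mod 3)
x^2: 1 + 2 = 0 (mod 3)
x^3: 2 + 1 = 0 (mod 3)
Result: 1 + 2x

f + g = 1 + 2x


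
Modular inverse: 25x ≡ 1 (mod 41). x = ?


Use the extended Euclidean algorithm to write 1 = 25·s + 41·t; then s mod 41 is the inverse.
Euclidean algorithm:
  25 = 0·41 + 25
  41 = 1·25 + 16
  25 = 1·16 + 9
  16 = 1·9 + 7
  9 = 1·7 + 2
  7 = 3·2 + 1
  2 = 2·1 + 0
gcd(25,41) = 1
Back-substitution gives: 25·(-18) + 41·(11) = 1
So 25⁻¹ ≡ -18 ≡ 23 (mod 41)
Check: 25 × 23 = 575 ≡ 1 (mod 41) ✓

25⁻¹ ≡ 23 (mod 41)


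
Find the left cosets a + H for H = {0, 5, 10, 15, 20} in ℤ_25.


H = {0, 5, 10, 15, 20}, |H| = 5
Number of cosets = |G|/|H| = 25/5 = 5
0 + H = {0, 5, 10, 15, 20}
1 + H = {1, 6, 11, 16, 21}
2 + H = {2, 7, 12, 17, 22}
3 + H = {3, 8, 13, 18, 23}
4 + H = {4, 9, 14, 19, 24}

Cosets: 0+H={0,5,10,15,20}; 1+H={1,6,11,16,21}; 2+H={2,7,12,17,22}; 3+H={3,8,13,18,23}; 4+H={4,9,14,19,24}


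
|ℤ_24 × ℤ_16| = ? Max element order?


|ℤ_24 × ℤ_16| = 24 × 16 = 384
Max element order = lcm(24,16) = 48
Cyclic? No (gcd=8)

|ℤ_24×ℤ_16| = 384, max element order = 48


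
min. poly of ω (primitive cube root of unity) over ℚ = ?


ω satisfies x² + x + 1 = 0 (the cyclotomic polynomial Φ₃)

Minimal polynomial: x² + x + 1


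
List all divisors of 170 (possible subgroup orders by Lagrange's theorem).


Lagrange's theorem: |H| divides |G|
|G| = 170
Divisors of 170: 1, 2, 5, 10, 17, 34, 85, 170

Possible subgroup orders: {1, 2, 5, 10, 17, 34, 85, 170}


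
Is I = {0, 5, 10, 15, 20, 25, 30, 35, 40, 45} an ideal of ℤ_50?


Check ideal conditions for I = {0, 5, 10, 15, 20, 25, 30, 35, 40, 45} in ℤ_50:
(1) I is an additive subgroup? Yes
(2) For r ∈ ℤ_50 and a ∈ I: r·a ∈ I? Yes

Yes, I is an ideal of ℤ_50


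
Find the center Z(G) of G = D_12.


Z(G) = {g ∈ G | gx = xg for all x ∈ G}
For even n, Z(D_n) = {e, r^(n/2)}: the 180° rotation r^6 commutes with every reflection and rotation

Z(D_12) = {e, r^6}


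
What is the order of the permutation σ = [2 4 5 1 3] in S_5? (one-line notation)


Cycle decomposition: (1 2 4) (3 5)
Cycle lengths: 3, 2
Order = lcm(3, 2) = 6

ord(σ) = 6


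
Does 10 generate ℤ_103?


g generates ℤ_n iff gcd(g, n) = 1
gcd(10, 103) = 1
Since gcd = 1, 10 is a generator.

Yes, 10 generates ℤ_103


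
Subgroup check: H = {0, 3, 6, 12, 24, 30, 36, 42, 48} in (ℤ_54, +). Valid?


Subgroup test for H = {0, 3, 6, 12, 24, 30, 36, 42, 48} in (ℤ_54, +):
(1) 0 ∈ H? Yes
(2) Closure: for all a,b ∈ H, (a+b) mod 54 ∈ H? No  [counterexample: 3 + 6 = 9 ∉ H]
(3) Inverses: for all a ∈ H, -a mod 54 ∈ H? No

No, H is not a subgroup of ℤ_54


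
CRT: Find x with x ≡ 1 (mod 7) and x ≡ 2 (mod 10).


m₁ = 7, m₂ = 10, gcd = 1, so CRT applies. M = m₁·m₂ = 70
Let M₁ = M/m₁ = 10, M₂ = M/m₂ = 7
Find y₁ ≡ M₁⁻¹ (mod m₁): 10⁻¹ ≡ 5 (mod 7)
Find y₂ ≡ M₂⁻¹ (mod m₂): 7⁻¹ ≡ 3 (mod 10)
x = a₁·M₁·y₁ + a₂·M₂·y₂ = 1·10·5 + 2·7·3 = 92
Reduce mod 70: x ≡ 22
Check: 22 mod 7 = 1 ✓, 22 mod 10 = 2 ✓

x ≡ 22 (mod 70)


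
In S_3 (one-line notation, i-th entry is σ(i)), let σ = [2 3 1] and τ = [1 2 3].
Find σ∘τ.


σ∘τ: apply τ first, then σ
1 →τ 1 →σ 2
2 →τ 2 →σ 3
3 →τ 3 →σ 1

σ∘τ = [2 3 1]


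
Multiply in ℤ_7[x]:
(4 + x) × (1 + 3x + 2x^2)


Expand and collect like terms; reduce coefficients mod 7:
x^0: 4·1 = 4 ≡ 4 (mod 7)
x^1: 4·3 + 1·1 = 13 ≡ 6 (mod 7)
x^2: 4·2 + 1·3 = 11 ≡ 4 (mod 7)
x^3: 1·2 = 2 ≡ 2 (mod 7)
Result: 4 + 6x + 4x^2 + 2x^3

f · g = 4 + 6x + 4x^2 + 2x^3


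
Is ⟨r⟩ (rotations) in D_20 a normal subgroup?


H = ⟨r⟩ (rotations) in D_20
The rotation subgroup ⟨r⟩ has index 2 in D_20, so it is normal

Yes, normal subgroup


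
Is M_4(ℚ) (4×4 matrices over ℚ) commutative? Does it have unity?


Matrix multiplication is non-commutative for n ≥ 2; the identity matrix I is the unity; singular matrices give zero divisors, so not an integral domain
Commutative: No
Integral domain: No
Has unity: Yes

M_4(ℚ) (4×4 matrices over ℚ): Commutative=No, Unity=Yes


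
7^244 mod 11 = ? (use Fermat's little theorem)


Fermat's little theorem: if p is prime and gcd(a,p)=1, then a^(p-1) ≡ 1 (mod p)
p = 11 is prime, gcd(7,11) = 1
Reduce exponent: 244 mod 10 = 4
So 7^244 ≡ 7^4 (mod 11)
7^4 mod 11 = 3

7^244 ≡ 3 (mod 11)


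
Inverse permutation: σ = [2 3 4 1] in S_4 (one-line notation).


To find σ⁻¹, swap domain and range:
σ(1) = 2 → σ⁻¹(2) = 1
σ(2) = 3 → σ⁻¹(3) = 2
σ(3) = 4 → σ⁻¹(4) = 3
σ(4) = 1 → σ⁻¹(1) = 4

σ⁻¹ = [4 1 2 3]


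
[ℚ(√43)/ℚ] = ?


√43 has minimal polynomial x² - 43 (irreducible over ℚ since 43 is squarefree)

[ℚ(√43)/ℚ] = 2


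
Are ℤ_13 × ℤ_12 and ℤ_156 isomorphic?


Comparing ℤ_13 × ℤ_12 and ℤ_156:
gcd(13,12) = 1, so ℤ_13 × ℤ_12 ≅ ℤ_156 (CRT)

Yes, ℤ_13 × ℤ_12 ≅ ℤ_156


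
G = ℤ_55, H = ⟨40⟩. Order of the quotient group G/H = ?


|⟨40⟩| = n / gcd(40, 55) = 55 / 5 = 11
H is normal (ℤ_55 is abelian).
|G/H| = |G| / |H| = 55 / 11 = 5

|G/H| = 5


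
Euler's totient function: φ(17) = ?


φ(n) = count of k ∈ {1,...,n} with gcd(k,n)=1
Coprimes to 17: {1, 2, 3, 4, 5, 6, 7, 8, 9, 10, 11, 12, 13, 14, 15, 16}
Count: 16

φ(17) = 16


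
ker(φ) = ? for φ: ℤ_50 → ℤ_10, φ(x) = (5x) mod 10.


Kernel = preimage of identity
ker(φ) = {x ∈ ℤ_50 : 5x ≡ 0 (mod 10)}. Since 10 | 50, φ is well-defined. The kernel is the cyclic subgroup ⟨2⟩ of ℤ_50 (order 25), i.e. {0, 2, 4, 6, 8, 10, 12, 14, 16, 18, 20, 22, 24, 26, 28, 30, 32, 34, 36, 38, 40, 42, 44, 46, 48}

ker(φ) = {0, 2, 4, 6, 8, 10, 12, 14, 16, 18, 20, 22, 24, 26, 28, 30, 32, 34, 36, 38, 40, 42, 44, 46, 48}


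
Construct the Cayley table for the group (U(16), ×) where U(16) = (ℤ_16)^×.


Elements: {1, 3, 5, 7, 9, 11, 13, 15}
Operation: multiplication mod 16
Entry (a, b) = (a × b) mod 16

Cayley table:
   |  1 |  3 |  5 |  7 |  9 | 11 | 13 | 15
 1 |  1 |  3 |  5 |  7 |  9 | 11 | 13 | 15
 3 |  3 |  9 | 15 |  5 | 11 |  1 |  7 | 13
 5 |  5 | 15 |  9 |  3 | 13 |  7 |  1 | 11
 7 |  7 |  5 |  3 |  1 | 15 | 13 | 11 |  9
 9 |  9 | 11 | 13 | 15 |  1 |  3 |  5 |  7
11 | 11 |  1 |  7 | 13 |  3 |  9 | 15 |  5
13 | 13 |  7 |  1 | 11 |  5 | 15 |  9 |  3
15 | 15 | 13 | 11 |  9 |  7 |  5 |  3 |  1


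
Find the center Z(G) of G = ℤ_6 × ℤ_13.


Z(G) = {g ∈ G | gx = xg for all x ∈ G}
Direct product of abelian groups is abelian, so Z(G) = G

Z(ℤ_6 × ℤ_13) = ℤ_6 × ℤ_13


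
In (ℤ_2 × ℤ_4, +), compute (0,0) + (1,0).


Operation: componentwise addition mod (2, 4)
(0,0) + (1,0) = ((a₁+b₁) mod 2, (a₂+b₂) mod 4) with a = (0,0), b = (1,0)

(0,0) + (1,0) = (1,0)


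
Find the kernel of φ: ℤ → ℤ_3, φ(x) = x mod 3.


Kernel = preimage of identity
ker(φ) = {x ∈ ℤ : x ≡ 0 (mod 3)} = 3ℤ = {0, ±3, ±6, ...}

ker(φ) = 3ℤ


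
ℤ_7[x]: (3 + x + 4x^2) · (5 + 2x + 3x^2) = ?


Expand and collect like terms; reduce coefficients mod 7:
x^0: 3·5 = 15 ≡ 1 (mod 7)
x^1: 3·2 + 1·5 = 11 ≡ 4 (mod 7)
x^2: 3·3 + 1·2 + 4·5 = 31 ≡ 3 (mod 7)
x^3: 1·3 + 4·2 = 11 ≡ 4 (mod 7)
x^4: 4·3 = 12 ≡ 5 (mod 7)
Result: 1 + 4x + 3x^2 + 4x^3 + 5x^4

f · g = 1 + 4x + 3x^2 + 4x^3 + 5x^4


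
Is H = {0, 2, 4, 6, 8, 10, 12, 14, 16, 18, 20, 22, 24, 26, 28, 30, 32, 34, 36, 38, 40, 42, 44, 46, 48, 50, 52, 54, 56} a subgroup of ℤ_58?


Subgroup test for H = {0, 2, 4, 6, 8, 10, 12, 14, 16, 18, 20, 22, 24, 26, 28, 30, 32, 34, 36, 38, 40, 42, 44, 46, 48, 50, 52, 54, 56} in (ℤ_58, +):
(1) 0 ∈ H? Yes
(2) Closure: for all a,b ∈ H, (a+b) mod 58 ∈ H? Yes
(3) Inverses: for all a ∈ H, -a mod 58 ∈ H? Yes

Yes, H is a subgroup of ℤ_58


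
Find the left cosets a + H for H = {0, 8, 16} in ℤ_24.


H = {0, 8, 16}, |H| = 3
Number of cosets = |G|/|H| = 24/3 = 8
0 + H = {0, 8, 16}
1 + H = {1, 9, 17}
2 + H = {2, 10, 18}
3 + H = {3, 11, 19}
4 + H = {4, 12, 20}
5 + H = {5, 13, 21}
6 + H = {6, 14, 22}
7 + H = {7, 15, 23}

Cosets: 0+H={0,8,16}; 1+H={1,9,17}; 2+H={2,10,18}; 3+H={3,11,19}; 4+H={4,12,20}; 5+H={5,13,21}; 6+H={6,14,22}; 7+H={7,15,23}


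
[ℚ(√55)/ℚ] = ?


√55 has minimal polynomial x² - 55 (irreducible over ℚ since 55 is squarefree)

[ℚ(√55)/ℚ] = 2


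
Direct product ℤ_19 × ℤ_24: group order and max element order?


|ℤ_19 × ℤ_24| = 19 × 24 = 456
Max element order = lcm(19,24) = 456
Cyclic? Yes (gcd=1)

|ℤ_19×ℤ_24| = 456, max element order = 456


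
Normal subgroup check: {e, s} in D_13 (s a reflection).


H = {e, s} in D_13 (s a reflection)
r·s·r⁻¹ = sr⁻² ≠ s for n ≥ 3, so {e, s} is not closed under conjugation

No, not a normal subgroup


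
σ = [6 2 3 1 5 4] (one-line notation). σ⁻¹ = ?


To find σ⁻¹, swap domain and range:
σ(1) = 6 → σ⁻¹(6) = 1
σ(2) = 2 → σ⁻¹(2) = 2
σ(3) = 3 → σ⁻¹(3) = 3
σ(4) = 1 → σ⁻¹(1) = 4
σ(5) = 5 → σ⁻¹(5) = 5
σ(6) = 4 → σ⁻¹(4) = 6

σ⁻¹ = [4 2 3 6 5 1]


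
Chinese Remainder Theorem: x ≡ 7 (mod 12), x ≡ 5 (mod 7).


m₁ = 12, m₂ = 7, gcd = 1, so CRT applies. M = m₁·m₂ = 84
Let M₁ = M/m₁ = 7, M₂ = M/m₂ = 12
Find y₁ ≡ M₁⁻¹ (mod m₁): 7⁻¹ ≡ 7 (mod 12)
Find y₂ ≡ M₂⁻¹ (mod m₂): 12⁻¹ ≡ 3 (mod 7)
x = a₁·M₁·y₁ + a₂·M₂·y₂ = 7·7·7 + 5·12·3 = 523
Reduce mod 84: x ≡ 19
Check: 19 mod 12 = 7 ✓, 19 mod 7 = 5 ✓

x ≡ 19 (mod 84)


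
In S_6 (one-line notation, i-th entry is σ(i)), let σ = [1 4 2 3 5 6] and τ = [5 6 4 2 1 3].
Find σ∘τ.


σ∘τ: apply τ first, then σ
1 →τ 5 →σ 5
2 →τ 6 →σ 6
3 →τ 4 →σ 3
4 →τ 2 →σ 4
5 →τ 1 →σ 1
6 →τ 3 →σ 2

σ∘τ = [5 6 3 4 1 2]


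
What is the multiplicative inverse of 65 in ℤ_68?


Use the extended Euclidean algorithm to write 1 = 65·s + 68·t; then s mod 68 is the inverse.
Euclidean algorithm:
  65 = 0·68 + 65
  68 = 1·65 + 3
  65 = 21·3 + 2
  3 = 1·2 + 1
  2 = 2·1 + 0
gcd(65,68) = 1
Back-substitution gives: 65·(-23) + 68·(22) = 1
So 65⁻¹ ≡ -23 ≡ 45 (mod 68)
Check: 65 × 45 = 2925 ≡ 1 (mod 68) ✓

65⁻¹ ≡ 45 (mod 68)


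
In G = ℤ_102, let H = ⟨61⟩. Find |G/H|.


|⟨61⟩| = n / gcd(61, 102) = 102 / 1 = 102
H is normal (ℤ_102 is abelian).
|G/H| = |G| / |H| = 102 / 102 = 1

|G/H| = 1


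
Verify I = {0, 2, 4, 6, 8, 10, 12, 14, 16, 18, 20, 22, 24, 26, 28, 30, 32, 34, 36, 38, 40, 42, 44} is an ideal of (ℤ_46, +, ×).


Check ideal conditions for I = {0, 2, 4, 6, 8, 10, 12, 14, 16, 18, 20, 22, 24, 26, 28, 30, 32, 34, 36, 38, 40, 42, 44} in ℤ_46:
(1) I is an additive subgroup? Yes
(2) For r ∈ ℤ_46 and a ∈ I: r·a ∈ I? Yes

Yes, I is an ideal of ℤ_46


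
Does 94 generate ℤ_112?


g generates ℤ_n iff gcd(g, n) = 1
gcd(94, 112) = 2
Since gcd = 2 ≠ 1, ⟨94⟩ has order 56 < 112, so 94 is not a generator.

No, 94 does not generate ℤ_112


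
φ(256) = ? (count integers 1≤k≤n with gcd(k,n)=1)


Factor n: 256 = 2^8
φ(n) = n · ∏(1 - 1/p) over distinct primes p | n
φ(256) = 256 · (1 - 1/2) = 128

φ(256) = 128


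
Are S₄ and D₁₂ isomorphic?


Comparing S₄ and D₁₂:
S₄ has trivial center; D₁₂ has center {e, r⁶}

No, S₄ ≇ D₁₂


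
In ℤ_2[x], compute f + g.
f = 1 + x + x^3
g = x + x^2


Add coefficients mod 2:
x^0: 1 + 0 = 1 (mod 2)
x^1: 1 + 1 = 0 (mod 2)
x^2: 0 + 1 = 1 (mod 2)
x^3: 1 + 0 = 1 (mod 2)
Result: 1 + x^2 + x^3

f + g = 1 + x^2 + x^3


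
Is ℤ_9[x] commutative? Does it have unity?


ℤ_9 has zero divisors (3·3 ≡ 0), and these lift to constant zero divisors in ℤ_9[x]; so not an integral domain
Commutative: Yes
Integral domain: No
Has unity: Yes

ℤ_9[x]: Commutative=Yes, Unity=Yes


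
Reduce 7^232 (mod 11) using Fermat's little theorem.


Fermat's little theorem: if p is prime and gcd(a,p)=1, then a^(p-1) ≡ 1 (mod p)
p = 11 is prime, gcd(7,11) = 1
Reduce exponent: 232 mod 10 = 2
So 7^232 ≡ 7^2 (mod 11)
7^2 mod 11 = 5

7^232 ≡ 5 (mod 11)


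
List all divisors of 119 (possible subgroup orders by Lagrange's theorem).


Lagrange's theorem: |H| divides |G|
|G| = 119
Divisors of 119: 1, 7, 17, 119

Possible subgroup orders: {1, 7, 17, 119}


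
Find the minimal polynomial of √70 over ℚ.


√70 satisfies x² - 70 = 0, irreducible over ℚ since 70 is squarefree

Minimal polynomial: x² - 70


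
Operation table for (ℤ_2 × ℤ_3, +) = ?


Elements: {(0,0), (0,1), (0,2), (1,0), (1,1), (1,2)}
Operation: componentwise addition mod (2, 3)
Entry (a, b) = ((a₁+b₁) mod 2, (a₂+b₂) mod 3)

Cayley table:
      | (0,0) | (0,1) | (0,2) | (1,0) | (1,1) | (1,2)
(0,0) | (0,0) | (0,1) | (0,2) | (1,0) | (1,1) | (1,2)
(0,1) | (0,1) | (0,2) | (0,0) | (1,1) | (1,2) | (1,0)
(0,2) | (0,2) | (0,0) | (0,1) | (1,2) | (1,0) | (1,1)
(1,0) | (1,0) | (1,1) | (1,2) | (0,0) | (0,1) | (0,2)
(1,1) | (1,1) | (1,2) | (1,0) | (0,1) | (0,2) | (0,0)
(1,2) | (1,2) | (1,0) | (1,1) | (0,2) | (0,0) | (0,1)


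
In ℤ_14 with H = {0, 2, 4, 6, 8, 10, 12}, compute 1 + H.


1 + H = {1 + h (mod 14) : h ∈ H}
1+0=1, 1+2=3, 1+4=5, 1+6=7, 1+8=9, 1+10=11, 1+12=13

1 + H = {1, 3, 5, 7, 9, 11, 13}


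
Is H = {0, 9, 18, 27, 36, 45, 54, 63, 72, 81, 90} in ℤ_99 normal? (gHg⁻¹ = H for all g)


H = {0, 9, 18, 27, 36, 45, 54, 63, 72, 81, 90} in ℤ_99
ℤ_99 is abelian; every subgroup of an abelian group is normal

Yes, normal subgroup


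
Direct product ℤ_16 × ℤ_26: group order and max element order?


|ℤ_16 × ℤ_26| = 16 × 26 = 416
Max element order = lcm(16,26) = 208
Cyclic? No (gcd=2)

|ℤ_16×ℤ_26| = 416, max element order = 208


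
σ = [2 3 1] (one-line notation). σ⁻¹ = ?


To find σ⁻¹, swap domain and range:
σ(1) = 2 → σ⁻¹(2) = 1
σ(2) = 3 → σ⁻¹(3) = 2
σ(3) = 1 → σ⁻¹(1) = 3

σ⁻¹ = [3 1 2]


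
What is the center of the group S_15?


Z(G) = {g ∈ G | gx = xg for all x ∈ G}
S_n is non-abelian for n ≥ 3; Z(S_15) is trivial

Z(S_15) = {e}


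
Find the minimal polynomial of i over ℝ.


i satisfies x² + 1 = 0, irreducible over ℝ

Minimal polynomial: x² + 1


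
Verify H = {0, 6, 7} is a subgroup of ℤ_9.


Subgroup test for H = {0, 6, 7} in (ℤ_9, +):
(1) 0 ∈ H? Yes
(2) Closure: for all a,b ∈ H, (a+b) mod 9 ∈ H? No  [counterexample: 6 + 6 = 3 ∉ H]
(3) Inverses: for all a ∈ H, -a mod 9 ∈ H? No

No, H is not a subgroup of ℤ_9


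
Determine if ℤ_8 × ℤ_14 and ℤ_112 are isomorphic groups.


Comparing ℤ_8 × ℤ_14 and ℤ_112:
gcd(8,14) = 2 ≠ 1. Max element order in ℤ_8×ℤ_14 is lcm(8,14) = 56 < 112, so it has no element of order 112

No, ℤ_8 × ℤ_14 ≇ ℤ_112


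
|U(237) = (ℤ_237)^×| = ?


U(n) is the group of units mod n; |U(n)| = φ(n)
|U(237)| = φ(237) = 156

|U(237) = (ℤ_237)^×| = 156


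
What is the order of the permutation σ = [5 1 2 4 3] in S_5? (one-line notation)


Cycle decomposition: (1 5 3 2)
Cycle lengths: 4
Order = lcm(4) = 4

ord(σ) = 4


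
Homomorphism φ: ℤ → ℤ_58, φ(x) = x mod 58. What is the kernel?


Kernel = preimage of identity
ker(φ) = {x ∈ ℤ : x ≡ 0 (mod 58)} = 58ℤ = {0, ±58, ±116, ...}

ker(φ) = 58ℤ


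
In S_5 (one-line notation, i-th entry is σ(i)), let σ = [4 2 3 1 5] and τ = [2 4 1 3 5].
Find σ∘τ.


σ∘τ: apply τ first, then σ
1 →τ 2 →σ 2
2 →τ 4 →σ 1
3 →τ 1 →σ 4
4 →τ 3 →σ 3
5 →τ 5 →σ 5

σ∘τ = [2 1 4 3 5]


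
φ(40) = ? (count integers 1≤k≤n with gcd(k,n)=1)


Factor n: 40 = 2^3 × 5
φ(n) = n · ∏(1 - 1/p) over distinct primes p | n
φ(40) = 40 · (1 - 1/2) · (1 - 1/5) = 16

φ(40) = 16


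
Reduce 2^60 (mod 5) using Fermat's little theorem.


Fermat's little theorem: if p is prime and gcd(a,p)=1, then a^(p-1) ≡ 1 (mod p)
p = 5 is prime, gcd(2,5) = 1
Reduce exponent: 60 mod 4 = 0
So 2^60 ≡ 2^0 (mod 5)
2^0 = 1

2^60 ≡ 1 (mod 5)


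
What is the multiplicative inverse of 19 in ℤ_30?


Use the extended Euclidean algorithm to write 1 = 19·s + 30·t; then s mod 30 is the inverse.
Euclidean algorithm:
  19 = 0·30 + 19
  30 = 1·19 + 11
  19 = 1·11 + 8
  11 = 1·8 + 3
  8 = 2·3 + 2
  3 = 1·2 + 1
  2 = 2·1 + 0
gcd(19,30) = 1
Back-substitution gives: 19·(-11) + 30·(7) = 1
So 19⁻¹ ≡ -11 ≡ 19 (mod 30)
Check: 19 × 19 = 361 ≡ 1 (mod 30) ✓

19⁻¹ ≡ 19 (mod 30)


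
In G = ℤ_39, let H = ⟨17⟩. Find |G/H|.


|⟨17⟩| = n / gcd(17, 39) = 39 / 1 = 39
H is normal (ℤ_39 is abelian).
|G/H| = |G| / |H| = 39 / 39 = 1

|G/H| = 1


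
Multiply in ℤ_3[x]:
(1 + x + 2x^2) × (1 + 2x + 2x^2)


Expand and collect like terms; reduce coefficients mod 3:
x^0: 1·1 = 1 ≡ 1 (mod 3)
x^1: 1·2 + 1·1 = 3 ≡ 0 (mod 3)
x^2: 1·2 + 1·2 + 2·1 = 6 ≡ 0 (mod 3)
x^3: 1·2 + 2·2 = 6 ≡ 0 (mod 3)
x^4: 2·2 = 4 ≡ 1 (mod 3)
Result: 1 + x^4

f · g = 1 + x^4


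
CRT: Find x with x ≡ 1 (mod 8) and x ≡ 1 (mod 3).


m₁ = 8, m₂ = 3, gcd = 1, so CRT applies. M = m₁·m₂ = 24
Let M₁ = M/m₁ = 3, M₂ = M/m₂ = 8
Find y₁ ≡ M₁⁻¹ (mod m₁): 3⁻¹ ≡ 3 (mod 8)
Find y₂ ≡ M₂⁻¹ (mod m₂): 8⁻¹ ≡ 2 (mod 3)
x = a₁·M₁·y₁ + a₂·M₂·y₂ = 1·3·3 + 1·8·2 = 25
Reduce mod 24: x ≡ 1
Check: 1 mod 8 = 1 ✓, 1 mod 3 = 1 ✓

x ≡ 1 (mod 24)


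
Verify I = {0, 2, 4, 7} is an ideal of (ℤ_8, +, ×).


Check ideal conditions for I = {0, 2, 4, 7} in ℤ_8:
(1) I is an additive subgroup? No
(2) For r ∈ ℤ_8 and a ∈ I: r·a ∈ I? No  [counterexample: r=2, a=7, r·a mod 8 = 6 ∉ I]

No, I is not an ideal of ℤ_8


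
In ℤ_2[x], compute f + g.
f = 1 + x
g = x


Add coefficients mod 2:
x^0: 1 + 0 = 1 (mod 2)
x^1: 1 + 1 = 0 (mod 2)
Result: 1

f + g = 1


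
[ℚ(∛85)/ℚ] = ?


∛85 has minimal polynomial x³ - 85 (irreducible over ℚ since 85 is not a perfect cube)

[ℚ(∛85)/ℚ] = 3


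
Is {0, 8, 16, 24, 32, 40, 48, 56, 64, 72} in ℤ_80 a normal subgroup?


H = {0, 8, 16, 24, 32, 40, 48, 56, 64, 72} in ℤ_80
ℤ_80 is abelian; every subgroup of an abelian group is normal

Yes, normal subgroup


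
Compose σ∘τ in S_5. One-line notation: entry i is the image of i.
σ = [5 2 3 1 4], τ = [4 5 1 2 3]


σ∘τ: apply τ first, then σ
1 →τ 4 →σ 1
2 →τ 5 →σ 4
3 →τ 1 →σ 5
4 →τ 2 →σ 2
5 →τ 3 →σ 3

σ∘τ = [1 4 5 2 3]


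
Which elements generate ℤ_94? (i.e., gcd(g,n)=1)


g generates ℤ_n iff gcd(g,n) = 1
Prime factors of 94: 2, 47
Generators are g ∈ {1,...,93} not divisible by any of these primes.
Generators: {1, 3, 5, 7, 9, 11, 13, 15, 17, 19, 21, 23, 25, 27, 29, 31, 33, 35, 37, 39, 41, 43, 45, 49, 51, 53, 55, 57, 59, 61, 63, 65, 67, 69, 71, 73, 75, 77, 79, 81, 83, 85, 87, 89, 91, 93}
Number of generators = φ(94) = 46

Generators of ℤ_94 = {1, 3, 5, 7, 9, 11, 13, 15, 17, 19, 21, 23, 25, 27, 29, 31, 33, 35, 37, 39, 41, 43, 45, 49, 51, 53, 55, 57, 59, 61, 63, 65, 67, 69, 71, 73, 75, 77, 79, 81, 83, 85, 87, 89, 91, 93}


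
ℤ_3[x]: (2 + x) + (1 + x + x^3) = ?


Add coefficients mod 3:
x^0: 2 + 1 = 0 (mod 3)
x^1: 1 + 1 = 2 (mod 3)
x^2: 0 + 0 = 0 (mod 3)
x^3: 0 + 1 = 1 (mod 3)
Result: 2x + x^3

f + g = 2x + x^3


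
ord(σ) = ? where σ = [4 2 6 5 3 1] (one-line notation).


Cycle decomposition: (1 4 5 3 6)
Cycle lengths: 5
Order = lcm(5) = 5

ord(σ) = 5


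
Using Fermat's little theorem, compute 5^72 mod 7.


Fermat's little theorem: if p is prime and gcd(a,p)=1, then a^(p-1) ≡ 1 (mod p)
p = 7 is prime, gcd(5,7) = 1
Reduce exponent: 72 mod 6 = 0
So 5^72 ≡ 5^0 (mod 7)
5^0 = 1

5^72 ≡ 1 (mod 7)


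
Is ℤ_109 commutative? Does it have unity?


ℤ_109 is a commutative ring with unity 1; 109 is prime, so ℤ_109 is a field (hence an integral domain)
Commutative: Yes
Integral domain: Yes
Has unity: Yes

ℤ_109: Commutative=Yes, Unity=Yes


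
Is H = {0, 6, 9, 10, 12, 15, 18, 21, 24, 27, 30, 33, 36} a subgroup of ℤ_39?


Subgroup test for H = {0, 6, 9, 10, 12, 15, 18, 21, 24, 27, 30, 33, 36} in (ℤ_39, +):
(1) 0 ∈ H? Yes
(2) Closure: for all a,b ∈ H, (a+b) mod 39 ∈ H? No  [counterexample: 6 + 10 = 16 ∉ H]
(3) Inverses: for all a ∈ H, -a mod 39 ∈ H? No

No, H is not a subgroup of ℤ_39


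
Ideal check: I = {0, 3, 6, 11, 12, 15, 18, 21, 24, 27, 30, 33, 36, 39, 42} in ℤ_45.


Check ideal conditions for I = {0, 3, 6, 11, 12, 15, 18, 21, 24, 27, 30, 33, 36, 39, 42} in ℤ_45:
(1) I is an additive subgroup? No
(2) For r ∈ ℤ_45 and a ∈ I: r·a ∈ I? No  [counterexample: r=2, a=11, r·a mod 45 = 22 ∉ I]

No, I is not an ideal of ℤ_45


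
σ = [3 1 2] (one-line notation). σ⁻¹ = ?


To find σ⁻¹, swap domain and range:
σ(1) = 3 → σ⁻¹(3) = 1
σ(2) = 1 → σ⁻¹(1) = 2
σ(3) = 2 → σ⁻¹(2) = 3

σ⁻¹ = [2 3 1]


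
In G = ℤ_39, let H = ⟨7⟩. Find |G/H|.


|⟨7⟩| = n / gcd(7, 39) = 39 / 1 = 39
H is normal (ℤ_39 is abelian).
|G/H| = |G| / |H| = 39 / 39 = 1

|G/H| = 1


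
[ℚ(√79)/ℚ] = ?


√79 has minimal polynomial x² - 79 (irreducible over ℚ since 79 is squarefree)

[ℚ(√79)/ℚ] = 2


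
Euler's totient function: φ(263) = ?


Factor n: 263 = 263
φ(n) = n · ∏(1 - 1/p) over distinct primes p | n
φ(263) = 263 · (1 - 1/263) = 262

φ(263) = 262


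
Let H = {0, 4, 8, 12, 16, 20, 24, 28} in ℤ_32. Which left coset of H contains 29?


29 + H = {29 + h (mod 32) : h ∈ H}
29+0=29, 29+4=1, 29+8=5, 29+12=9, 29+16=13, 29+20=17, 29+24=21, 29+28=25
29 + H = {1, 5, 9, 13, 17, 21, 25, 29} = 1 + H

29 + H = {1, 5, 9, 13, 17, 21, 25, 29}


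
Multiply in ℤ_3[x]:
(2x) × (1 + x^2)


Expand and collect like terms; reduce coefficients mod 3:
x^0: 0·1 = 0 ≡ 0 (mod 3)
x^1: 0·0 + 2·1 = 2 ≡ 2 (mod 3)
x^2: 0·1 + 2·0 = 0 ≡ 0 (mod 3)
x^3: 2·1 = 2 ≡ 2 (mod 3)
Result: 2x + 2x^3

f · g = 2x + 2x^3


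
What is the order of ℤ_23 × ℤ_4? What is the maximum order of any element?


|ℤ_23 × ℤ_4| = 23 × 4 = 92
Max element order = lcm(23,4) = 92
Cyclic? Yes (gcd=1)

|ℤ_23×ℤ_4| = 92, max element order = 92


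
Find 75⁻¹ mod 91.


Use the extended Euclidean algorithm to write 1 = 75·s + 91·t; then s mod 91 is the inverse.
Euclidean algorithm:
  75 = 0·91 + 75
  91 = 1·75 + 16
  75 = 4·16 + 11
  16 = 1·11 + 5
  11 = 2·5 + 1
  5 = 5·1 + 0
gcd(75,91) = 1
Back-substitution gives: 75·(17) + 91·(-14) = 1
So 75⁻¹ ≡ 17 ≡ 17 (mod 91)
Check: 75 × 17 = 1275 ≡ 1 (mod 91) ✓

75⁻¹ ≡ 17 (mod 91)


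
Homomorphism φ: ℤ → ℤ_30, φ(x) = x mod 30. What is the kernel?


Kernel = preimage of identity
ker(φ) = {x ∈ ℤ : x ≡ 0 (mod 30)} = 30ℤ = {0, ±30, ±60, ...}

ker(φ) = 30ℤ


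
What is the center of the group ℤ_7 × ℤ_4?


Z(G) = {g ∈ G | gx = xg for all x ∈ G}
Direct product of abelian groups is abelian, so Z(G) = G

Z(ℤ_7 × ℤ_4) = ℤ_7 × ℤ_4


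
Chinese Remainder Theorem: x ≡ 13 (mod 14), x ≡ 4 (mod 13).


m₁ = 14, m₂ = 13, gcd = 1, so CRT applies. M = m₁·m₂ = 182
Let M₁ = M/m₁ = 13, M₂ = M/m₂ = 14
Find y₁ ≡ M₁⁻¹ (mod m₁): 13⁻¹ ≡ 13 (mod 14)
Find y₂ ≡ M₂⁻¹ (mod m₂): 14⁻¹ ≡ 1 (mod 13)
x = a₁·M₁·y₁ + a₂·M₂·y₂ = 13·13·13 + 4·14·1 = 2253
Reduce mod 182: x ≡ 69
Check: 69 mod 14 = 13 ✓, 69 mod 13 = 4 ✓

x ≡ 69 (mod 182)


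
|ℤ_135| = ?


ℤ_n has n elements.

|ℤ_135| = 135


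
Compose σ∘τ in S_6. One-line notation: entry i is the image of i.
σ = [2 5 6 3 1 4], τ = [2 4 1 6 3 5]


σ∘τ: apply τ first, then σ
1 →τ 2 →σ 5
2 →τ 4 →σ 3
3 →τ 1 →σ 2
4 →τ 6 →σ 4
5 →τ 3 →σ 6
6 →τ 5 →σ 1

σ∘τ = [5 3 2 4 6 1]


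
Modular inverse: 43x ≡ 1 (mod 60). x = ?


Use the extended Euclidean algorithm to write 1 = 43·s + 60·t; then s mod 60 is the inverse.
Euclidean algorithm:
  43 = 0·60 + 43
  60 = 1·43 + 17
  43 = 2·17 + 9
  17 = 1·9 + 8
  9 = 1·8 + 1
  8 = 8·1 + 0
gcd(43,60) = 1
Back-substitution gives: 43·(7) + 60·(-5) = 1
So 43⁻¹ ≡ 7 ≡ 7 (mod 60)
Check: 43 × 7 = 301 ≡ 1 (mod 60) ✓

43⁻¹ ≡ 7 (mod 60)


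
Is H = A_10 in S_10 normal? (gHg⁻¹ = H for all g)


H = A_10 in S_10
A_10 has index 2 in S_10, and every subgroup of index 2 is normal

Yes, normal subgroup


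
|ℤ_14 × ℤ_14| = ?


|A × B| = |A| · |B|
|ℤ_14 × ℤ_14| = 14 × 14 = 196

|ℤ_14 × ℤ_14| = 196


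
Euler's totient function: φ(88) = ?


Factor n: 88 = 2^3 × 11
φ(n) = n · ∏(1 - 1/p) over distinct primes p | n
φ(88) = 88 · (1 - 1/2) · (1 - 1/11) = 40

φ(88) = 40


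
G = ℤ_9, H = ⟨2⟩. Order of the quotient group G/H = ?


|⟨2⟩| = n / gcd(2, 9) = 9 / 1 = 9
H is normal (ℤ_9 is abelian).
|G/H| = |G| / |H| = 9 / 9 = 1

|G/H| = 1


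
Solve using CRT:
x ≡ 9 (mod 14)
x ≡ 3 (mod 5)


m₁ = 14, m₂ = 5, gcd = 1, so CRT applies. M = m₁·m₂ = 70
Let M₁ = M/m₁ = 5, M₂ = M/m₂ = 14
Find y₁ ≡ M₁⁻¹ (mod m₁): 5⁻¹ ≡ 3 (mod 14)
Find y₂ ≡ M₂⁻¹ (mod m₂): 14⁻¹ ≡ 4 (mod 5)
x = a₁·M₁·y₁ + a₂·M₂·y₂ = 9·5·3 + 3·14·4 = 303
Reduce mod 70: x ≡ 23
Check: 23 mod 14 = 9 ✓, 23 mod 5 = 3 ✓

x ≡ 23 (mod 70)


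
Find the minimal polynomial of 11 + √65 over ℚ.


Let α = 11 + √65. Then α - 11 = √65, so (α - 11)² = 65, giving α² - 22α + 56 = 0. Degree 2 and α ∉ ℚ, so this is the minimal polynomial.

Minimal polynomial: x² - 22x + 56


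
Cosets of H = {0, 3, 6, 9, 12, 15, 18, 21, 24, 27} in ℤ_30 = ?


H = {0, 3, 6, 9, 12, 15, 18, 21, 24, 27}, |H| = 10
Number of cosets = |G|/|H| = 30/10 = 3
0 + H = {0, 3, 6, 9, 12, 15, 18, 21, 24, 27}
1 + H = {1, 4, 7, 10, 13, 16, 19, 22, 25, 28}
2 + H = {2, 5, 8, 11, 14, 17, 20, 23, 26, 29}

Cosets: 0+H={0,3,6,9,12,15,18,21,24,27}; 1+H={1,4,7,10,13,16,19,22,25,28}; 2+H={2,5,8,11,14,17,20,23,26,29}


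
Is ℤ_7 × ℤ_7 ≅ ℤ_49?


Comparing ℤ_7 × ℤ_7 and ℤ_49:
gcd(7,7) = 7 ≠ 1. Max element order in ℤ_7×ℤ_7 is lcm(7,7) = 7 < 49, so it has no element of order 49

No, ℤ_7 × ℤ_7 ≇ ℤ_49


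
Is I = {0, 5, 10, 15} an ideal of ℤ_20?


Check ideal conditions for I = {0, 5, 10, 15} in ℤ_20:
(1) I is an additive subgroup? Yes
(2) For r ∈ ℤ_20 and a ∈ I: r·a ∈ I? Yes

Yes, I is an ideal of ℤ_20


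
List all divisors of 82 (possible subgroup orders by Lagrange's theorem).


Lagrange's theorem: |H| divides |G|
|G| = 82
Divisors of 82: 1, 2, 41, 82

Possible subgroup orders: {1, 2, 41, 82}


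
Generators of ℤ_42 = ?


g generates ℤ_n iff gcd(g,n) = 1
Prime factors of 42: 2, 3, 7
Generators are g ∈ {1,...,41} not divisible by any of these primes.
Generators: {1, 5, 11, 13, 17, 19, 23, 25, 29, 31, 37, 41}
Number of generators = φ(42) = 12

Generators of ℤ_42 = {1, 5, 11, 13, 17, 19, 23, 25, 29, 31, 37, 41}


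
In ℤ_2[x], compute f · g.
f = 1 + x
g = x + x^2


Expand and collect like terms; reduce coefficients mod 2:
x^0: 1·0 = 0 ≡ 0 (mod 2)
x^1: 1·1 + 1·0 = 1 ≡ 1 (mod 2)
x^2: 1·1 + 1·1 = 2 ≡ 0 (mod 2)
x^3: 1·1 = 1 ≡ 1 (mod 2)
Result: x + x^3

f · g = x + x^3


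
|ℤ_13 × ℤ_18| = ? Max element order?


|ℤ_13 × ℤ_18| = 13 × 18 = 234
Max element order = lcm(13,18) = 234
Cyclic? Yes (gcd=1)

|ℤ_13×ℤ_18| = 234, max element order = 234


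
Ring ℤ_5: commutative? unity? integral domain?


ℤ_5 is a commutative ring with unity 1; 5 is prime, so ℤ_5 is a field (hence an integral domain)
Commutative: Yes
Integral domain: Yes
Has unity: Yes

ℤ_5: Commutative=Yes, Unity=Yes


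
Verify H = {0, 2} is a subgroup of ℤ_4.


Subgroup test for H = {0, 2} in (ℤ_4, +):
(1) 0 ∈ H? Yes
(2) Closure: for all a,b ∈ H, (a+b) mod 4 ∈ H? Yes
(3) Inverses: for all a ∈ H, -a mod 4 ∈ H? Yes

Yes, H is a subgroup of ℤ_4


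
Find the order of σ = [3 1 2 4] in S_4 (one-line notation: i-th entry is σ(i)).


Cycle decomposition: (1 3 2)
Cycle lengths: 3
Order = lcm(3) = 3

ord(σ) = 3


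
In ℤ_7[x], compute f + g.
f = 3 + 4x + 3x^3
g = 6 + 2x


Add coefficients mod 7:
x^0: 3 + 6 = 2 (mod 7)
x^1: 4 + 2 = 6 (mod 7)
x^2: 0 + 0 = 0 (mod 7)
x^3: 3 + 0 = 3 (mod 7)
Result: 2 + 6x + 3x^3

f + g = 2 + 6x + 3x^3


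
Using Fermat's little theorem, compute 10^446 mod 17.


Fermat's little theorem: if p is prime and gcd(a,p)=1, then a^(p-1) ≡ 1 (mod p)
p = 17 is prime, gcd(10,17) = 1
Reduce exponent: 446 mod 16 = 14
So 10^446 ≡ 10^14 (mod 17)
10^14 mod 17 = 8

10^446 ≡ 8 (mod 17)


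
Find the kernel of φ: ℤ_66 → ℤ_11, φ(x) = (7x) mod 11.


Kernel = preimage of identity
ker(φ) = {x ∈ ℤ_66 : 7x ≡ 0 (mod 11)}. Since 11 | 66, φ is well-defined. The kernel is the cyclic subgroup ⟨11⟩ of ℤ_66 (order 6), i.e. {0, 11, 22, 33, 44, 55}

ker(φ) = {0, 11, 22, 33, 44, 55}


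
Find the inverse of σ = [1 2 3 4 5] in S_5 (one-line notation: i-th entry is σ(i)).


To find σ⁻¹, swap domain and range:
σ(1) = 1 → σ⁻¹(1) = 1
σ(2) = 2 → σ⁻¹(2) = 2
σ(3) = 3 → σ⁻¹(3) = 3
σ(4) = 4 → σ⁻¹(4) = 4
σ(5) = 5 → σ⁻¹(5) = 5

σ⁻¹ = [1 2 3 4 5]


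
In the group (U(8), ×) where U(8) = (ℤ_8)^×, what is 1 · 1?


Operation: multiplication mod 8
1 · 1 = (a × b) mod 8 with a = 1, b = 1

1 · 1 = 1


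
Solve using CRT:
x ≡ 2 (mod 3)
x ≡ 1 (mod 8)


m₁ = 3, m₂ = 8, gcd = 1, so CRT applies. M = m₁·m₂ = 24
Let M₁ = M/m₁ = 8, M₂ = M/m₂ = 3
Find y₁ ≡ M₁⁻¹ (mod m₁): 8⁻¹ ≡ 2 (mod 3)
Find y₂ ≡ M₂⁻¹ (mod m₂): 3⁻¹ ≡ 3 (mod 8)
x = a₁·M₁·y₁ + a₂·M₂·y₂ = 2·8·2 + 1·3·3 = 41
Reduce mod 24: x ≡ 17
Check: 17 mod 3 = 2 ✓, 17 mod 8 = 1 ✓

x ≡ 17 (mod 24)


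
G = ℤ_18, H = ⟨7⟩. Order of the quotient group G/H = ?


|⟨7⟩| = n / gcd(7, 18) = 18 / 1 = 18
H is normal (ℤ_18 is abelian).
|G/H| = |G| / |H| = 18 / 18 = 1

|G/H| = 1


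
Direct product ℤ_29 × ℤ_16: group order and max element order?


|ℤ_29 × ℤ_16| = 29 × 16 = 464
Max element order = lcm(29,16) = 464
Cyclic? Yes (gcd=1)

|ℤ_29×ℤ_16| = 464, max element order = 464


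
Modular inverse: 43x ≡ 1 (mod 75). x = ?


Use the extended Euclidean algorithm to write 1 = 43·s + 75·t; then s mod 75 is the inverse.
Euclidean algorithm:
  43 = 0·75 + 43
  75 = 1·43 + 32
  43 = 1·32 + 11
  32 = 2·11 + 10
  11 = 1·10 + 1
  10 = 10·1 + 0
gcd(43,75) = 1
Back-substitution gives: 43·(7) + 75·(-4) = 1
So 43⁻¹ ≡ 7 ≡ 7 (mod 75)
Check: 43 × 7 = 301 ≡ 1 (mod 75) ✓

43⁻¹ ≡ 7 (mod 75)


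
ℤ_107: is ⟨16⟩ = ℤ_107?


g generates ℤ_n iff gcd(g, n) = 1
gcd(16, 107) = 1
Since gcd = 1, 16 is a generator.

Yes, 16 generates ℤ_107


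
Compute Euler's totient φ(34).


Factor n: 34 = 2 × 17
φ(n) = n · ∏(1 - 1/p) over distinct primes p | n
φ(34) = 34 · (1 - 1/2) · (1 - 1/17) = 16

φ(34) = 16


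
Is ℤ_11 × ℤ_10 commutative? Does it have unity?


Direct product ring; commutative with unity (1,1); but (1,0)·(0,1) = (0,0) gives zero divisors, so not an integral domain
Commutative: Yes
Integral domain: No
Has unity: Yes

ℤ_11 × ℤ_10: Commutative=Yes, Unity=Yes


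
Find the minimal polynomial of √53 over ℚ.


√53 satisfies x² - 53 = 0, irreducible over ℚ since 53 is squarefree

Minimal polynomial: x² - 53


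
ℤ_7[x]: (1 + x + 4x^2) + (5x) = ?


Add coefficients mod 7:
x^0: 1 + 0 = 1 (mod 7)
x^1: 1 + 5 = 6 (mod 7)
x^2: 4 + 0 = 4 (mod 7)
Result: 1 + 6x + 4x^2

f + g = 1 + 6x + 4x^2


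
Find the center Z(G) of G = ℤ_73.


Z(G) = {g ∈ G | gx = xg for all x ∈ G}
ℤ_73 is abelian, so Z(G) = G

Z(ℤ_73) = ℤ_73


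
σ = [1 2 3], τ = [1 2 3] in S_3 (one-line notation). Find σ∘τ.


σ∘τ: apply τ first, then σ
1 →τ 1 →σ 1
2 →τ 2 →σ 2
3 →τ 3 →σ 3

σ∘τ = [1 2 3]


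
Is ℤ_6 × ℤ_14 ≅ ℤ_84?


Comparing ℤ_6 × ℤ_14 and ℤ_84:
gcd(6,14) = 2 ≠ 1. Max element order in ℤ_6×ℤ_14 is lcm(6,14) = 42 < 84, so it has no element of order 84

No, ℤ_6 × ℤ_14 ≇ ℤ_84


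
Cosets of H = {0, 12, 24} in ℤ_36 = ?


H = {0, 12, 24}, |H| = 3
Number of cosets = |G|/|H| = 36/3 = 12
0 + H = {0, 12, 24}
1 + H = {1, 13, 25}
2 + H = {2, 14, 26}
3 + H = {3, 15, 27}
4 + H = {4, 16, 28}
5 + H = {5, 17, 29}
6 + H = {6, 18, 30}
7 + H = {7, 19, 31}
8 + H = {8, 20, 32}
9 + H = {9, 21, 33}
10 + H = {10, 22, 34}
11 + H = {11, 23, 35}

Cosets: 0+H={0,12,24}; 1+H={1,13,25}; 2+H={2,14,26}; 3+H={3,15,27}; 4+H={4,16,28}; 5+H={5,17,29}; 6+H={6,18,30}; 7+H={7,19,31}; 8+H={8,20,32}; 9+H={9,21,33}; 10+H={10,22,34}; 11+H={11,23,35}


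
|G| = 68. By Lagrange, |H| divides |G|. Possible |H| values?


Lagrange's theorem: |H| divides |G|
|G| = 68
Divisors of 68: 1, 2, 4, 17, 34, 68

Possible subgroup orders: {1, 2, 4, 17, 34, 68}


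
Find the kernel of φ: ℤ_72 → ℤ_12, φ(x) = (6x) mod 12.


Kernel = preimage of identity
ker(φ) = {x ∈ ℤ_72 : 6x ≡ 0 (mod 12)}. Since 12 | 72, φ is well-defined. The kernel is the cyclic subgroup ⟨2⟩ of ℤ_72 (order 36), i.e. {0, 2, 4, 6, 8, 10, 12, 14, 16, 18, 20, 22, 24, 26, 28, 30, 32, 34, 36, 38, 40, 42, 44, 46, 48, 50, 52, 54, 56, 58, 60, 62, 64, 66, 68, 70}

ker(φ) = {0, 2, 4, 6, 8, 10, 12, 14, 16, 18, 20, 22, 24, 26, 28, 30, 32, 34, 36, 38, 40, 42, 44, 46, 48, 50, 52, 54, 56, 58, 60, 62, 64, 66, 68, 70}
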